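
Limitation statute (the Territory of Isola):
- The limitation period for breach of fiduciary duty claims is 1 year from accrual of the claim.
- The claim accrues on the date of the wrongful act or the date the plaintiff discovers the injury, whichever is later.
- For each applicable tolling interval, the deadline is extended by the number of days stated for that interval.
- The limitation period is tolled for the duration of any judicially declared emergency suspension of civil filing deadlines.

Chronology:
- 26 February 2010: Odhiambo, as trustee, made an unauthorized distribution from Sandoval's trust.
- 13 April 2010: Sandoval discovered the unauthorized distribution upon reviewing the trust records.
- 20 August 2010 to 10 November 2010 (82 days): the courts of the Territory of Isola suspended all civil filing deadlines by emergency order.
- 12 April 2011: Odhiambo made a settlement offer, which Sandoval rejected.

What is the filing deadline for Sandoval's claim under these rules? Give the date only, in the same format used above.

The claim accrued on 13 April 2010 — the later of the 26 February 2010 act and the 13 April 2010 discovery.
The untolled deadline — 1 year after 13 April 2010 — is 13 April 2011.
Because the emergency suspension of filing deadlines ran from 20 August 2010 to 10 November 2010, the deadline is extended by 82 days to 4 July 2011.
The other events in the timeline have no effect on the limitation period under the stated rules.

4 July 2011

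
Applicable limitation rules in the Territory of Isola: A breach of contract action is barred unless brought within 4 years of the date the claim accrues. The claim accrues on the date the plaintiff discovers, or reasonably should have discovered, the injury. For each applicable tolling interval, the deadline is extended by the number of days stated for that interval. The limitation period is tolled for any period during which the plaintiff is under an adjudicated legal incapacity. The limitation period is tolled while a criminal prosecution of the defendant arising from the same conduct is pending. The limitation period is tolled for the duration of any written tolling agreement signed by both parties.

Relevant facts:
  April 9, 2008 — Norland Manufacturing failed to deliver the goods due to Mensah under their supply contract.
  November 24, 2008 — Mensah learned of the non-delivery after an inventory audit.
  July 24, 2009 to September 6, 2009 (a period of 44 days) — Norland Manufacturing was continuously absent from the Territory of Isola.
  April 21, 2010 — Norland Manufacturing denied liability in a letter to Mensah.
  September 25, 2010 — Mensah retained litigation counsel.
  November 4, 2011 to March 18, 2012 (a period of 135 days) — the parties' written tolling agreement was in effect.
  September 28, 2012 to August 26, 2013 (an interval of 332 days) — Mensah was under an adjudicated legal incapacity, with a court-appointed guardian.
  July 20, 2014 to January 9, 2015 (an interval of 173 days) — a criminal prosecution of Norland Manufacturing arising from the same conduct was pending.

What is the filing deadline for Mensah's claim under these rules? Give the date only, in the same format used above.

March 6, 2014

The claim did not accrue until Mensah discovered the injury on November 24, 2008; the April 9, 2008 act date does not start the clock under the stated rule.
Adding the 4 years base period to November 24, 2008 gives a deadline of November 24, 2012, before any tolling.
The written tolling agreement from November 4, 2011 to March 18, 2012 tolled the period for 135 days, extending the deadline to April 8, 2013.
Because the plaintiff's legal incapacity ran from September 28, 2012 to August 26, 2013, the deadline is extended by 332 days to March 6, 2014.
By the time the pending criminal prosecution began on July 20, 2014, the limitation period had already expired on March 6, 2014; that interval cannot revive it.
No stated provision tolls the period for the defendant's absence, so the interval from July 24, 2009 to September 6, 2009 has no effect on the deadline.
None of the other events listed affects the running of the period under the stated rules.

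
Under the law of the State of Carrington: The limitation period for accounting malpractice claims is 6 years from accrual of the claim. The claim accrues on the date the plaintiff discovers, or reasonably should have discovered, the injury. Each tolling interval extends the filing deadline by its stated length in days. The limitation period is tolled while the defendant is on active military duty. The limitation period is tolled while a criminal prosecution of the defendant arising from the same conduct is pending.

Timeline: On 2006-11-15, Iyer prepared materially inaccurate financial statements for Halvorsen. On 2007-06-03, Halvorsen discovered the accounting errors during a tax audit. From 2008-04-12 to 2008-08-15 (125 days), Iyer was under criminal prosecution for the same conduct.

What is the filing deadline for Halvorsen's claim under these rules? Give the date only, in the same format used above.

Under the discovery rule, the claim accrued on 2007-06-03, when Halvorsen discovered the injury — not on the 2006-11-15 date of the underlying act.
The untolled deadline — 6 years after 2007-06-03 — is 2013-06-03.
The period was tolled for 125 days by the pending criminal prosecution (2008-04-12 to 2008-08-15), pushing the deadline to 2013-10-06.

2013-10-06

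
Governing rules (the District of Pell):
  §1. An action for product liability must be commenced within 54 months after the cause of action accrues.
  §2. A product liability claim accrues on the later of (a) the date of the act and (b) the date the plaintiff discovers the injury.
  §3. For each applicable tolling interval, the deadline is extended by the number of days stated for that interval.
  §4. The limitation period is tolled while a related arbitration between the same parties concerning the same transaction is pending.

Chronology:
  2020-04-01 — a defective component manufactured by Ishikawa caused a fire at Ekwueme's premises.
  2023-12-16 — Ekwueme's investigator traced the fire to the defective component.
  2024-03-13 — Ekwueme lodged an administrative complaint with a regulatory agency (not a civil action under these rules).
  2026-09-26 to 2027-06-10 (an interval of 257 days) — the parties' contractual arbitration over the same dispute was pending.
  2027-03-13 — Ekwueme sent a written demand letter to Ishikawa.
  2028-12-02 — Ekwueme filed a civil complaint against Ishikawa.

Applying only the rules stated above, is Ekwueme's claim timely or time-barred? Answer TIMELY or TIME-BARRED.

Taking the later of the act (2020-04-01) and discovery (2023-12-16), the claim accrued on 2023-12-16.
Adding the 54 months base period to 2023-12-16 gives a deadline of 2028-06-16, before any tolling.
The period was tolled for 257 days by the pending related arbitration (2026-09-26 to 2027-06-10), pushing the deadline to 2029-02-28.
The other events in the timeline have no effect on the limitation period under the stated rules.
Filing on 2028-12-02 beat the 2029-02-28 deadline — the action is timely.

TIMELY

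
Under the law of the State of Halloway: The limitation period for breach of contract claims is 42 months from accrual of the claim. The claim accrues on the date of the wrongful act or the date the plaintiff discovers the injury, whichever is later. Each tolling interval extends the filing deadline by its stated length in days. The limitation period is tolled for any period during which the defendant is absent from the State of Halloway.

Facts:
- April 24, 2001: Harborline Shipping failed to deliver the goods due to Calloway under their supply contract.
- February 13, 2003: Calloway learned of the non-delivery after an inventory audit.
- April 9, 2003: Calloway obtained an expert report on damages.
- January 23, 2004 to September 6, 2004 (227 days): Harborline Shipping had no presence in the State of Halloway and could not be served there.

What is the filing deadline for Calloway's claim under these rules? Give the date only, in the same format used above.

March 28, 2007

Taking the later of the act (April 24, 2001) and discovery (February 13, 2003), the claim accrued on February 13, 2003.
Adding the 42 months base period to February 13, 2003 gives a deadline of August 13, 2006, before any tolling.
The period was tolled for 227 days by the defendant's absence from the jurisdiction (January 23, 2004 to September 6, 2004), pushing the deadline to March 28, 2007.
None of the other events listed affects the running of the period under the stated rules.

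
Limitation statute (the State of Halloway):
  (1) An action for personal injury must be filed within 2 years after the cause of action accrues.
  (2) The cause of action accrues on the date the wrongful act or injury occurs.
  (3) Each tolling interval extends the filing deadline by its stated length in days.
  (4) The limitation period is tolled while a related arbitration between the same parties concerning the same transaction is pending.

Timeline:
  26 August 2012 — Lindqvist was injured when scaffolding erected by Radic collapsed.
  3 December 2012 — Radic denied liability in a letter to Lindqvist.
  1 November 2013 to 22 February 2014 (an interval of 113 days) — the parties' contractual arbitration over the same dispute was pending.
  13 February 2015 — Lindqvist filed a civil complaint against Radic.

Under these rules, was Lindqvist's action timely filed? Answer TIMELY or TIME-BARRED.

The cause of action accrued on 26 August 2012, the date of the act.
2 years from 26 August 2012 is 26 August 2014.
The period was tolled for 113 days by the pending related arbitration (1 November 2013 to 22 February 2014), pushing the deadline to 17 December 2014.
Nothing else in the chronology tolls or restarts the period.
Lindqvist filed on 13 February 2015, after the 17 December 2014 deadline, so the action is time-barred.

TIME-BARRED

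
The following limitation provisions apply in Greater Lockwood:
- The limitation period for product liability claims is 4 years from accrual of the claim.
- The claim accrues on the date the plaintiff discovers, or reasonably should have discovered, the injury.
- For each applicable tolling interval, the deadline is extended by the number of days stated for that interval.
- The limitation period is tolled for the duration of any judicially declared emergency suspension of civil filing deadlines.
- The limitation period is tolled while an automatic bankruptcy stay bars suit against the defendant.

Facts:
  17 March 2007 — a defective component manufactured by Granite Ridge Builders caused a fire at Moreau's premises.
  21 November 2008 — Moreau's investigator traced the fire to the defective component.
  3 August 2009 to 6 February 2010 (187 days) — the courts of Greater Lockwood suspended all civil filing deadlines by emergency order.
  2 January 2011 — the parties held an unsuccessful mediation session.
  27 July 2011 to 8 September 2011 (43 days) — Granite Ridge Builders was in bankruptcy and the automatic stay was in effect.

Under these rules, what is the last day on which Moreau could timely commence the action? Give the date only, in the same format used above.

9 July 2013

Accrual is tied to discovery, so the period began on 21 November 2008 rather than on 17 March 2007 when the act occurred.
Adding the 4 years base period to 21 November 2008 gives a deadline of 21 November 2012, before any tolling.
The emergency suspension of filing deadlines from 3 August 2009 to 6 February 2010 tolled the period for 187 days, extending the deadline to 27 May 2013.
Because the automatic bankruptcy stay ran from 27 July 2011 to 8 September 2011, the deadline is extended by 43 days to 9 July 2013.
None of the other events listed affects the running of the period under the stated rules.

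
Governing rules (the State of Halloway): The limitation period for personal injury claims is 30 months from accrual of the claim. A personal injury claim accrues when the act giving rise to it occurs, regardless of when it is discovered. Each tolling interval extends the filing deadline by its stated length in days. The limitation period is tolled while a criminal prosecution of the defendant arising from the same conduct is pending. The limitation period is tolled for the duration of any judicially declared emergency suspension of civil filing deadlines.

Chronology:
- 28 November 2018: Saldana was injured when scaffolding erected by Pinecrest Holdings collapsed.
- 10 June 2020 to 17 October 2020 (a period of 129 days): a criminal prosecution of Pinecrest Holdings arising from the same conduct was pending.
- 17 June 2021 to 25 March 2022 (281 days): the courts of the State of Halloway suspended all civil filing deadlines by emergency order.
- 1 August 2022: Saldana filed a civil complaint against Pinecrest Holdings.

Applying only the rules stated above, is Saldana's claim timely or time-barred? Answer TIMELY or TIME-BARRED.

TIME-BARRED

The claim accrued on 28 November 2018, the date of the act.
Adding the 30 months base period to 28 November 2018 gives a deadline of 28 May 2021, before any tolling.
Because the pending criminal prosecution ran from 10 June 2020 to 17 October 2020, the deadline is extended by 129 days to 4 October 2021.
The emergency suspension of filing deadlines from 17 June 2021 to 25 March 2022 tolled the period for 281 days, extending the deadline to 12 July 2022.
Filing on 1 August 2022 missed the 12 July 2022 deadline — the action is time-barred.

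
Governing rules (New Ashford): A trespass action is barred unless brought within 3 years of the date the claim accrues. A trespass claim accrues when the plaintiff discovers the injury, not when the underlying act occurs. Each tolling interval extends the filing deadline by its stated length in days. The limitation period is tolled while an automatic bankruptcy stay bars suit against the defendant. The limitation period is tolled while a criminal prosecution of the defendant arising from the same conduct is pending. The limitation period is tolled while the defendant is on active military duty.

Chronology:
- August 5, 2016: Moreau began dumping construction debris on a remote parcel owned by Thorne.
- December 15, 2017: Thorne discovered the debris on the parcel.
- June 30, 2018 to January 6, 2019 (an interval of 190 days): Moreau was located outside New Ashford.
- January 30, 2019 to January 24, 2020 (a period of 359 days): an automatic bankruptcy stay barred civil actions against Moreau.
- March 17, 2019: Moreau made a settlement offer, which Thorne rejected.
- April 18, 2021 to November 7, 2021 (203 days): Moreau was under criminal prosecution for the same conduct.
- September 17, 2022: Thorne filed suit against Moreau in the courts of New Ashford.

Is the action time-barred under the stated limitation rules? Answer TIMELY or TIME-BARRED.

The claim did not accrue until Thorne discovered the injury on December 15, 2017; the August 5, 2016 act date does not start the clock under the stated rule.
3 years from December 15, 2017 is December 15, 2020.
The automatic bankruptcy stay from January 30, 2019 to January 24, 2020 tolled the period for 359 days, extending the deadline to December 9, 2021.
Because the pending criminal prosecution ran from April 18, 2021 to November 7, 2021, the deadline is extended by 203 days to June 30, 2022.
The defendant's absence from the jurisdiction from June 30, 2018 to January 6, 2019 does not toll the period, because no stated rule makes the defendant's absence a tolling event.
The other events in the timeline have no effect on the limitation period under the stated rules.
Thorne filed on September 17, 2022, after the June 30, 2022 deadline, so the action is time-barred.

TIME-BARRED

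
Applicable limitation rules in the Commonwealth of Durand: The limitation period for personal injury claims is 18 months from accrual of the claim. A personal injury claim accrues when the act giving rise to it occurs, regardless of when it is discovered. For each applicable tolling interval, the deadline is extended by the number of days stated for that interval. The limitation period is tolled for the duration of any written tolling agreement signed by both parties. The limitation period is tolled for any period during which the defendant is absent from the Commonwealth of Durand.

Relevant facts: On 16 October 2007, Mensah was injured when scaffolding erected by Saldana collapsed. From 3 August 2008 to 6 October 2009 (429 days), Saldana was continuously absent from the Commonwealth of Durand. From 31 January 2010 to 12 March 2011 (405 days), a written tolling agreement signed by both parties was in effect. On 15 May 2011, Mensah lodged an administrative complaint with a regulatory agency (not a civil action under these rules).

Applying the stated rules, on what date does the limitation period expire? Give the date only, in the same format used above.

The limitation period began to run on 16 October 2007.
Adding the 18 months base period to 16 October 2007 gives a deadline of 16 April 2009, before any tolling.
Because the defendant's absence from the jurisdiction ran from 3 August 2008 to 6 October 2009, the deadline is extended by 429 days to 19 June 2010.
The period was tolled for 405 days by the written tolling agreement (31 January 2010 to 12 March 2011), pushing the deadline to 29 July 2011.
Nothing else in the chronology tolls or restarts the period.

29 July 2011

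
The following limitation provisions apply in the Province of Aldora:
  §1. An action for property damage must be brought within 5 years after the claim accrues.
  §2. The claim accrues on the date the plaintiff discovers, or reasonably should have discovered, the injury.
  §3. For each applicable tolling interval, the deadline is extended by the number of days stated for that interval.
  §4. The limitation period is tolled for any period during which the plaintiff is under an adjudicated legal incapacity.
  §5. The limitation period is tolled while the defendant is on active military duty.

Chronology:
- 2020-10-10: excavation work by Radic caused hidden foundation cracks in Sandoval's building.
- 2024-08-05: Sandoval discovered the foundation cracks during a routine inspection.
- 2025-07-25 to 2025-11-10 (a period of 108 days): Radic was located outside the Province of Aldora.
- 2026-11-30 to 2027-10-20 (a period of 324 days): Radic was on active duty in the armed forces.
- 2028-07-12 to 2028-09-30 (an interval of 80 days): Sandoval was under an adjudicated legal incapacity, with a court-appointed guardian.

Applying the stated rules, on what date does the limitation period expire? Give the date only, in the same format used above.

Under the discovery rule, the claim accrued on 2024-08-05, when Sandoval discovered the injury — not on the 2020-10-10 date of the underlying act.
Adding the 5 years base period to 2024-08-05 gives a deadline of 2029-08-05, before any tolling.
The defendant's active military service from 2026-11-30 to 2027-10-20 tolled the period for 324 days, extending the deadline to 2030-06-25.
Because the plaintiff's legal incapacity ran from 2028-07-12 to 2028-09-30, the deadline is extended by 80 days to 2030-09-13.
The defendant's absence from the jurisdiction from 2025-07-25 to 2025-11-10 does not toll the period, because no stated rule makes the defendant's absence a tolling event.

2030-09-13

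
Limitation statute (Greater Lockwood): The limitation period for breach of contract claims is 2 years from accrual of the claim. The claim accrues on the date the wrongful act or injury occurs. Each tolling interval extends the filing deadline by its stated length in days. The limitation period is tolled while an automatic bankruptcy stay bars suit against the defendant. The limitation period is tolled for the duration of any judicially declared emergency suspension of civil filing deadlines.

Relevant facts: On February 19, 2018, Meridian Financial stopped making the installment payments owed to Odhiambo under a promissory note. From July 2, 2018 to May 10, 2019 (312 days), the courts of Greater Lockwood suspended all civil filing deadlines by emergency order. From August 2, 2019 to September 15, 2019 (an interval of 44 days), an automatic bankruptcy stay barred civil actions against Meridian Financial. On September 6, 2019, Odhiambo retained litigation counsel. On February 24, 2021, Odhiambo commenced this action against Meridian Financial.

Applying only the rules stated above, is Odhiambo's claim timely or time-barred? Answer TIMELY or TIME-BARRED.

The claim accrued on February 19, 2018, the date of the act.
Adding the 2 years base period to February 19, 2018 gives a deadline of February 19, 2020, before any tolling.
Because the emergency suspension of filing deadlines ran from July 2, 2018 to May 10, 2019, the deadline is extended by 312 days to December 27, 2020.
The period was tolled for 44 days by the automatic bankruptcy stay (August 2, 2019 to September 15, 2019), pushing the deadline to February 9, 2021.
Nothing else in the chronology tolls or restarts the period.
The February 24, 2021 filing falls after the February 9, 2021 deadline; the claim is time-barred.

TIME-BARRED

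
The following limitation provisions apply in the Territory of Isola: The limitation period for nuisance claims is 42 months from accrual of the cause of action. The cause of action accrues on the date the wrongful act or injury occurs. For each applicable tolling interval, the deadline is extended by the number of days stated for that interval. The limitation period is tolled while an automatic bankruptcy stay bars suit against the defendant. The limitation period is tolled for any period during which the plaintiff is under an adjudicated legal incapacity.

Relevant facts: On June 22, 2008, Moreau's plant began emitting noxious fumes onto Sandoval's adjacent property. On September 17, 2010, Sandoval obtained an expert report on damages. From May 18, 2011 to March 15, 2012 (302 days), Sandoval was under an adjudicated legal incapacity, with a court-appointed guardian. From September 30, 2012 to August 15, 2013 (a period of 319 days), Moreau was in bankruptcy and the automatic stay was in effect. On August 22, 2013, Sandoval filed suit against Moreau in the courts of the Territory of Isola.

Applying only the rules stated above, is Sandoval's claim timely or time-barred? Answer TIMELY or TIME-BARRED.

The cause of action accrued on June 22, 2008, the date of the act.
42 months from June 22, 2008 is December 22, 2011.
The period was tolled for 302 days by the plaintiff's legal incapacity (May 18, 2011 to March 15, 2012), pushing the deadline to October 19, 2012.
The period was tolled for 319 days by the automatic bankruptcy stay (September 30, 2012 to August 15, 2013), pushing the deadline to September 3, 2013.
None of the other events listed affects the running of the period under the stated rules.
Filing on August 22, 2013 beat the September 3, 2013 deadline — the action is timely.

TIMELY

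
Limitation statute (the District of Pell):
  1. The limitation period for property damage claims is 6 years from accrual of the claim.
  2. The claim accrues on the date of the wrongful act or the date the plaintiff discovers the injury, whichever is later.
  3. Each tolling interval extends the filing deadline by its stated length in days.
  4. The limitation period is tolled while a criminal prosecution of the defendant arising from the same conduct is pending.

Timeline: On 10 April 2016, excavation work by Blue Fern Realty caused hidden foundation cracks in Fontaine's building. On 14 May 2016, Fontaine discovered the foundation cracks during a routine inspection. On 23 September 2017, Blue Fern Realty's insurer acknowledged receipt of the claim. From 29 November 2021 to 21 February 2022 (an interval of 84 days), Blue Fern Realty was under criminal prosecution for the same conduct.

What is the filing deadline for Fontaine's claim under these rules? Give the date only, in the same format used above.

6 August 2022

Taking the later of the act (10 April 2016) and discovery (14 May 2016), the claim accrued on 14 May 2016.
6 years from 14 May 2016 is 14 May 2022.
The period was tolled for 84 days by the pending criminal prosecution (29 November 2021 to 21 February 2022), pushing the deadline to 6 August 2022.
None of the other events listed affects the running of the period under the stated rules.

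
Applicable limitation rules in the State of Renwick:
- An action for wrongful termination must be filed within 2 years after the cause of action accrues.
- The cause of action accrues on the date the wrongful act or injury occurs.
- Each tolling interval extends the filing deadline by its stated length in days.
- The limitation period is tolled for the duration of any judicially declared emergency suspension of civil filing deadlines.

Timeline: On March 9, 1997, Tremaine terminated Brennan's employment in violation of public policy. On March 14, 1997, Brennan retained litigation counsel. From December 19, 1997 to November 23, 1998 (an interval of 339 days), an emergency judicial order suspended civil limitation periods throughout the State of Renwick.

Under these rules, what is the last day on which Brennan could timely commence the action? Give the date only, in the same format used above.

February 11, 2000

The cause of action accrued on March 9, 1997, the date of the act.
Adding the 2 years base period to March 9, 1997 gives a deadline of March 9, 1999, before any tolling.
Because the emergency suspension of filing deadlines ran from December 19, 1997 to November 23, 1998, the deadline is extended by 339 days to February 11, 2000.
The other events in the timeline have no effect on the limitation period under the stated rules.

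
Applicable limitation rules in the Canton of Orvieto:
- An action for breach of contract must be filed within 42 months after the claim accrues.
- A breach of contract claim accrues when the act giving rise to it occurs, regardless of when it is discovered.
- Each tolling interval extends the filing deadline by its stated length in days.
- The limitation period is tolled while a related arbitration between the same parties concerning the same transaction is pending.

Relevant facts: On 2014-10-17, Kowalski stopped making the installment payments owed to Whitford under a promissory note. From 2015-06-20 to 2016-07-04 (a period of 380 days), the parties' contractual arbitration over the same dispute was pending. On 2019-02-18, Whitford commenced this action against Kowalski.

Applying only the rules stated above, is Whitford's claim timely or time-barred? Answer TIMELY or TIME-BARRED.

The claim accrued on 2014-10-17, when the wrongful act occurred.
42 months from 2014-10-17 is 2018-04-17.
Because the pending related arbitration ran from 2015-06-20 to 2016-07-04, the deadline is extended by 380 days to 2019-05-02.
Filing on 2019-02-18 beat the 2019-05-02 deadline — the action is timely.

TIMELY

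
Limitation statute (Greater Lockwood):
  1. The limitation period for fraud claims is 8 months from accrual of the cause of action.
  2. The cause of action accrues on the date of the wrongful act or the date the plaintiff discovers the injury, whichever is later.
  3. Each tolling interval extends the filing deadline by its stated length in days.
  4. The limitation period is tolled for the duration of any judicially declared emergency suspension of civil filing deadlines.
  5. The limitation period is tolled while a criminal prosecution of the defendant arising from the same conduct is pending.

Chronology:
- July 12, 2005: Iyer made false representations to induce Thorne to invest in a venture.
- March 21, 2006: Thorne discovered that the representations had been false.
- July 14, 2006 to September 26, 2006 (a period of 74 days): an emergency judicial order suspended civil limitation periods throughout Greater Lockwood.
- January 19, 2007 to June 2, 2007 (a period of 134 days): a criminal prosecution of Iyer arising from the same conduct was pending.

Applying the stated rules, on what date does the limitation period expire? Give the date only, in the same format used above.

The claim accrued on March 21, 2006 — the later of the July 12, 2005 act and the March 21, 2006 discovery.
8 months from March 21, 2006 is November 21, 2006.
The emergency suspension of filing deadlines from July 14, 2006 to September 26, 2006 tolled the period for 74 days, extending the deadline to February 3, 2007.
Because the pending criminal prosecution ran from January 19, 2007 to June 2, 2007, the deadline is extended by 134 days to June 17, 2007.

June 17, 2007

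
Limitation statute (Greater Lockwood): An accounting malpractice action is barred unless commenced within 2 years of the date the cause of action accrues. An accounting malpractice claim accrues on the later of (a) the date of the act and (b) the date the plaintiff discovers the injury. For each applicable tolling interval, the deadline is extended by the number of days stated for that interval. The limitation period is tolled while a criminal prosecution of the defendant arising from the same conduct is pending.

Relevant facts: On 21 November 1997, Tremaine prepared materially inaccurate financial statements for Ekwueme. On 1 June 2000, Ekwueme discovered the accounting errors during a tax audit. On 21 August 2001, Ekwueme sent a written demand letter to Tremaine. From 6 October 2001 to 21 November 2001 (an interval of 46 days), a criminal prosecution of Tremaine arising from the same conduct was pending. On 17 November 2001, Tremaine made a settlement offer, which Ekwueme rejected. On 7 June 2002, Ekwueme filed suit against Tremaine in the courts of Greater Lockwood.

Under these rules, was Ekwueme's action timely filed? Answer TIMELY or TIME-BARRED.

TIMELY

Taking the later of the act (21 November 1997) and discovery (1 June 2000), the claim accrued on 1 June 2000.
2 years from 1 June 2000 is 1 June 2002.
Because the pending criminal prosecution ran from 6 October 2001 to 21 November 2001, the deadline is extended by 46 days to 17 July 2002.
The other events in the timeline have no effect on the limitation period under the stated rules.
The 7 June 2002 filing precedes the 17 July 2002 deadline; the claim is timely.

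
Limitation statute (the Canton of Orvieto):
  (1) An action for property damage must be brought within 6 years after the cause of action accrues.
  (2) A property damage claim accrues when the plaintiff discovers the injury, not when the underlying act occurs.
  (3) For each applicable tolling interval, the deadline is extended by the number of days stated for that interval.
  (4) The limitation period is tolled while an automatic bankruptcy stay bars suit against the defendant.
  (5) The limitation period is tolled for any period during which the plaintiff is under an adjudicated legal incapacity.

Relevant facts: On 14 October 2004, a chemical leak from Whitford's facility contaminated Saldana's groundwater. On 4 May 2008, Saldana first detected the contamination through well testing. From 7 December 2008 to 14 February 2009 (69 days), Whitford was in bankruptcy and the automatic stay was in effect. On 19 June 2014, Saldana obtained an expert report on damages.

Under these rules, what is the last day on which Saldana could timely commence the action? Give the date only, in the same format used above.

12 July 2014

Accrual is tied to discovery, so the period began on 4 May 2008 rather than on 14 October 2004 when the act occurred.
6 years from 4 May 2008 is 4 May 2014.
Because the automatic bankruptcy stay ran from 7 December 2008 to 14 February 2009, the deadline is extended by 69 days to 12 July 2014.
None of the other events listed affects the running of the period under the stated rules.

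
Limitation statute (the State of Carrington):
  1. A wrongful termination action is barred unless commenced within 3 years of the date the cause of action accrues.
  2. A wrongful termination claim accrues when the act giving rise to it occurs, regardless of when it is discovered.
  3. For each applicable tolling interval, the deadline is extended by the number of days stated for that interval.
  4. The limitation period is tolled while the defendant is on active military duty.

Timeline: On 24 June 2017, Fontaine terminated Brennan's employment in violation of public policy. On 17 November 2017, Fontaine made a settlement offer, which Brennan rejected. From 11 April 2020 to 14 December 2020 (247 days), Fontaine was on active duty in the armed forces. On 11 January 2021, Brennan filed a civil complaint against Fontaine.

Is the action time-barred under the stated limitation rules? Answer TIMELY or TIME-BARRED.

The limitation period began to run on 24 June 2017.
The untolled deadline — 3 years after 24 June 2017 — is 24 June 2020.
Because the defendant's active military service ran from 11 April 2020 to 14 December 2020, the deadline is extended by 247 days to 26 February 2021.
Nothing else in the chronology tolls or restarts the period.
Filing on 11 January 2021 beat the 26 February 2021 deadline — the action is timely.

TIMELY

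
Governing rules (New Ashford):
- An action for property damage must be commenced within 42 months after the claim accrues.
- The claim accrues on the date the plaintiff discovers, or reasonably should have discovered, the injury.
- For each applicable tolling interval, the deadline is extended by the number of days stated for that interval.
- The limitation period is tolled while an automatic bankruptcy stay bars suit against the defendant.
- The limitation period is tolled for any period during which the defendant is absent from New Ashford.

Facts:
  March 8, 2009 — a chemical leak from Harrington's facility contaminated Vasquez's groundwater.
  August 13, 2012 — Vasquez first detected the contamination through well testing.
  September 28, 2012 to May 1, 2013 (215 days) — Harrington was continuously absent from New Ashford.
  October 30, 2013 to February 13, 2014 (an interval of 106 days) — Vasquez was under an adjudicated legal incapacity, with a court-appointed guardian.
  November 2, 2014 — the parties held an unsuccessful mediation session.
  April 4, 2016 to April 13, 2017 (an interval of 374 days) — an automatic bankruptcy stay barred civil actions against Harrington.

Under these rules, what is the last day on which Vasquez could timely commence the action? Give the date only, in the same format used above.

Accrual is tied to discovery, so the period began on August 13, 2012 rather than on March 8, 2009 when the act occurred.
Adding the 42 months base period to August 13, 2012 gives a deadline of February 13, 2016, before any tolling.
The period was tolled for 215 days by the defendant's absence from the jurisdiction (September 28, 2012 to May 1, 2013), pushing the deadline to September 15, 2016.
The automatic bankruptcy stay from April 4, 2016 to April 13, 2017 tolled the period for 374 days, extending the deadline to September 24, 2017.
No stated provision tolls the period for the plaintiff's incapacity, so the interval from October 30, 2013 to February 13, 2014 has no effect on the deadline.
The other events in the timeline have no effect on the limitation period under the stated rules.

September 24, 2017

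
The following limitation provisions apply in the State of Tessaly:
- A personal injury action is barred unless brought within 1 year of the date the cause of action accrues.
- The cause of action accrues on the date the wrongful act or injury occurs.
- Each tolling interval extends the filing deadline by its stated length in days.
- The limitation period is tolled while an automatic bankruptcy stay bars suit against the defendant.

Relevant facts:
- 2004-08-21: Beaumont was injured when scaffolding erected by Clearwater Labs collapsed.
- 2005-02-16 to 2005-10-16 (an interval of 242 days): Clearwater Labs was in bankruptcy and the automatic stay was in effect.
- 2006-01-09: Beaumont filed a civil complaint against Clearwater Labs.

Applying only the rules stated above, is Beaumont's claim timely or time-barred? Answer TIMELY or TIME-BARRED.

TIMELY

The limitation period began to run on 2004-08-21.
1 year from 2004-08-21 is 2005-08-21.
Because the automatic bankruptcy stay ran from 2005-02-16 to 2005-10-16, the deadline is extended by 242 days to 2006-04-20.
The 2006-01-09 filing precedes the 2006-04-20 deadline; the claim is timely.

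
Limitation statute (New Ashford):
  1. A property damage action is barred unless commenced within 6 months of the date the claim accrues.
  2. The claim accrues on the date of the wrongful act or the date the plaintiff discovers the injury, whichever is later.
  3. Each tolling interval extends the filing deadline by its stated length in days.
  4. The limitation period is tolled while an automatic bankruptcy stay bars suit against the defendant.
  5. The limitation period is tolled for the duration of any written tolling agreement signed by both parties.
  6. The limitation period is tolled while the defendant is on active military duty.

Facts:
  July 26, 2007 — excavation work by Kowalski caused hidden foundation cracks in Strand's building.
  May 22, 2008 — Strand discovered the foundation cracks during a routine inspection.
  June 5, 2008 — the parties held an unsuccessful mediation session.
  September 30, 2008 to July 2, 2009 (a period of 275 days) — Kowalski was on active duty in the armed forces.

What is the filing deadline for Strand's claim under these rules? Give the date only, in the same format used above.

The claim accrued on May 22, 2008 — the later of the July 26, 2007 act and the May 22, 2008 discovery.
Adding the 6 months base period to May 22, 2008 gives a deadline of November 22, 2008, before any tolling.
The defendant's active military service from September 30, 2008 to July 2, 2009 tolled the period for 275 days, extending the deadline to August 24, 2009.
None of the other events listed affects the running of the period under the stated rules.

August 24, 2009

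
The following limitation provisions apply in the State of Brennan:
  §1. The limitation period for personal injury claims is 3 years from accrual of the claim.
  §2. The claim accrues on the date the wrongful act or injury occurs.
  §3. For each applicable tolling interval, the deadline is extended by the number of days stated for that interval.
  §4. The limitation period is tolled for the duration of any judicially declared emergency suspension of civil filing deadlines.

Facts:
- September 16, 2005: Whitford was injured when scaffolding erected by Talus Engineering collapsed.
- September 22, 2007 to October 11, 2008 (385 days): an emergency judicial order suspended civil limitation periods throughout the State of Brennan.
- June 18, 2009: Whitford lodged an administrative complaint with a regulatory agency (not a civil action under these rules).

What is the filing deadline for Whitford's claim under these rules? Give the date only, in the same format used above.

The limitation period began to run on September 16, 2005.
3 years from September 16, 2005 is September 16, 2008.
The period was tolled for 385 days by the emergency suspension of filing deadlines (September 22, 2007 to October 11, 2008), pushing the deadline to October 6, 2009.
None of the other events listed affects the running of the period under the stated rules.

October 6, 2009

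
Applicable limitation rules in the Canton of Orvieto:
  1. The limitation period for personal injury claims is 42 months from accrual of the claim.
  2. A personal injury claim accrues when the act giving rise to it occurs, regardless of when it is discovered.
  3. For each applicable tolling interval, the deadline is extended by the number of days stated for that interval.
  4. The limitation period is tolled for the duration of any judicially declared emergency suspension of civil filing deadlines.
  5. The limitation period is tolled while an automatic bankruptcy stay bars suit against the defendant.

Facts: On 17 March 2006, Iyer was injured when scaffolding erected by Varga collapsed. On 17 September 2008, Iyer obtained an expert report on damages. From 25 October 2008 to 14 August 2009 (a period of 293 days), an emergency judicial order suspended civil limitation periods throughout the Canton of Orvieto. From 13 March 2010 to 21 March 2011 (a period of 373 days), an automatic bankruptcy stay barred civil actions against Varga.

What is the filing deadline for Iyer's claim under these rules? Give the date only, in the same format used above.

The limitation period began to run on 17 March 2006.
Adding the 42 months base period to 17 March 2006 gives a deadline of 17 September 2009, before any tolling.
The period was tolled for 293 days by the emergency suspension of filing deadlines (25 October 2008 to 14 August 2009), pushing the deadline to 7 July 2010.
The automatic bankruptcy stay from 13 March 2010 to 21 March 2011 tolled the period for 373 days, extending the deadline to 15 July 2011.
Nothing else in the chronology tolls or restarts the period.

15 July 2011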